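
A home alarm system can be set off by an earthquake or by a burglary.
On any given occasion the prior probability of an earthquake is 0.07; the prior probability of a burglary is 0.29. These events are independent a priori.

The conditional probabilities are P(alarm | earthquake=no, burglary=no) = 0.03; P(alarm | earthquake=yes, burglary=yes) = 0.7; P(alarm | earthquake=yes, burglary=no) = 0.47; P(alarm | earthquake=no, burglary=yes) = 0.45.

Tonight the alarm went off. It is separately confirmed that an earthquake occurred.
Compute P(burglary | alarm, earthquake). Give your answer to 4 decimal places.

Sum P(alarm|·) weighted by the priors over both values of burglary:
  P(alarm | earthquake) = 0.47×0.71 + 0.7×0.29
        = 0.333700 + 0.203000 = 0.536700
Keeping only the burglary-present terms gives 0.203000, so
  P(burglary | alarm, earthquake) = 0.203000 / 0.536700 ≈ 0.3782

P(burglary | alarm, earthquake) ≈ 0.3782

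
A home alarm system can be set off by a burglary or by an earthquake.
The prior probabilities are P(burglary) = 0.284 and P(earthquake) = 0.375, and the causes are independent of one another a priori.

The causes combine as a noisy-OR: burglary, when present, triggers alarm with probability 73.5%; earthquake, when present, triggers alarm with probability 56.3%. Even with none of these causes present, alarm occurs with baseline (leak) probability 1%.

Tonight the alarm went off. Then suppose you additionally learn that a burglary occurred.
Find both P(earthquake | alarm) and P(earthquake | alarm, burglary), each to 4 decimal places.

Under noisy-OR, P(alarm | causes) = 1 − (1−0.01)·∏(1−qᵢ) over the active causes.
P(alarm) = 0.01×0.716×0.625 + 0.56737×0.716×0.375 + 0.73765×0.284×0.625 + 0.885353×0.284×0.375 = 0.004475 + 0.152339 + 0.130933 + 0.094290 = 0.382037
Restricting to configurations with earthquake present: 0.152339 + 0.094290 = 0.246629.
P(earthquake | alarm) = 0.246629 / 0.382037 ≈ 0.6456

Now also conditioning on burglary=true:
Weight on earthquake=true, given the evidence: 0.885353*0.375 = 0.332007
The normalizing constant is 0.73765*0.625 + 0.885353*0.375 = 0.793038
Posterior = 0.332007 / 0.793038 ≈ 0.4187

P(earthquake | alarm) ≈ 0.6456; P(earthquake | alarm, burglary) ≈ 0.4187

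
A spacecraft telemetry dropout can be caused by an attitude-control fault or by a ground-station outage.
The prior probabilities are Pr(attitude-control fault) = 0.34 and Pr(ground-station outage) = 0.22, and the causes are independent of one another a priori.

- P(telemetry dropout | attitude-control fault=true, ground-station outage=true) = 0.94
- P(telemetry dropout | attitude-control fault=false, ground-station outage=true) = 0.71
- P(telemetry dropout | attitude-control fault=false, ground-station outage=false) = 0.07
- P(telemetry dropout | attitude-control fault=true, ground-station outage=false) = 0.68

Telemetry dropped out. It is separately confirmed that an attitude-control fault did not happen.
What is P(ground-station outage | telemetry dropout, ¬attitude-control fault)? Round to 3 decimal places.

P(ground-station outage | telemetry dropout, ¬attitude-control fault) ≈ 0.741

P(telemetry dropout | ¬attitude-control fault) = 0.07×0.78 + 0.71×0.22 = 0.054600 + 0.156200 = 0.210800
The ground-station outage-present share is 0.71×0.22 = 0.156200.
P(ground-station outage | telemetry dropout, ¬attitude-control fault) = 0.156200 / 0.210800 ≈ 0.741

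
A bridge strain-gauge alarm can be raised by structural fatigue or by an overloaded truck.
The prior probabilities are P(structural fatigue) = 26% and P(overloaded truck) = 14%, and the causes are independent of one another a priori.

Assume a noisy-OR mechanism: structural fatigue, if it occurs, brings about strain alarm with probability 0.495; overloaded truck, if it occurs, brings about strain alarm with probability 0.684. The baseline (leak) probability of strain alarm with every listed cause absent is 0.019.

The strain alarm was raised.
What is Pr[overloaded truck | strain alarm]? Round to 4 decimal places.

Under noisy-OR, P(strain alarm | causes) = 1 − (1−0.019)·∏(1−qᵢ) over the active causes.
For the numerator, keep only overloaded truck=true terms: 0.071484 + 0.030702 = 0.102186
The normalizing constant is 0.019·0.74·0.86 + 0.690004·0.74·0.14 + 0.504595·0.26·0.86 + 0.843452·0.26·0.14 = 0.227105
P(overloaded truck | strain alarm) = 0.102186/0.227105 ≈ 0.4500

Pr[overloaded truck | strain alarm] ≈ 0.4500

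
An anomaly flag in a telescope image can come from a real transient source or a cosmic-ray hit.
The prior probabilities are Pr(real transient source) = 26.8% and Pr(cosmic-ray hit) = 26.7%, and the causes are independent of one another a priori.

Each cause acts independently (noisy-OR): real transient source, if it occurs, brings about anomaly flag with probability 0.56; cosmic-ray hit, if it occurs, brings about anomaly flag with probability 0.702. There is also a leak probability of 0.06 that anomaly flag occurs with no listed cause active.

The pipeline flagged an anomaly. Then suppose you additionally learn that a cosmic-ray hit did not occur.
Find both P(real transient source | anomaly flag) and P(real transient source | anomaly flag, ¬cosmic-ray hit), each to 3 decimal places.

P(real transient source | anomaly flag) ≈ 0.507; P(real transient source | anomaly flag, ¬cosmic-ray hit) ≈ 0.782

Under noisy-OR, P(anomaly flag | causes) = 1 − (1−0.06)·∏(1−qᵢ) over the active causes.
Numerator (weight on configurations with real transient source): 0.115195 + 0.062737 = 0.177932
Denominator P(anomaly flag): 0.06·0.732·0.733 + 0.71988·0.732·0.267 + 0.5864·0.268·0.733 + 0.876747·0.268·0.267 = 0.350821
P(real transient source | anomaly flag) = 0.177932/0.350821 ≈ 0.507

Now also conditioning on cosmic-ray hit≠true:
For the numerator, keep only real transient source=true terms: 0.5864×0.268 = 0.157155
Denominator P(anomaly flag | ¬cosmic-ray hit): 0.06×0.732 + 0.5864×0.268 = 0.201075
P(real transient source | anomaly flag, ¬cosmic-ray hit) = 0.157155/0.201075 ≈ 0.782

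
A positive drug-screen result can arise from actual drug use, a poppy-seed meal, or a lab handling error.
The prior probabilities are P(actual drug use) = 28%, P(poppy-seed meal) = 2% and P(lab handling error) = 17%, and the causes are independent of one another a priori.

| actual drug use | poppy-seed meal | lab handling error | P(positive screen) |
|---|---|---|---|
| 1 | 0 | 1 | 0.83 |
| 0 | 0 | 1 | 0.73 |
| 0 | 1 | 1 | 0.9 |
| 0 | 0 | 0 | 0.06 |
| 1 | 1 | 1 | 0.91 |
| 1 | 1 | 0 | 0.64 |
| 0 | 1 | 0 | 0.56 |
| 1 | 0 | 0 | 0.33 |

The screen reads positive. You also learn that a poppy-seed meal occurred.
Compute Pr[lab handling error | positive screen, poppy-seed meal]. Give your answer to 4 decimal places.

P(positive screen | poppy-seed meal) = 0.56×0.72×0.83 + 0.9×0.72×0.17 + 0.64×0.28×0.83 + 0.91×0.28×0.17 = 0.334656 + 0.110160 + 0.148736 + 0.043316 = 0.636868
Of this, 0.153476 comes from 0.110160 + 0.043316 (the lab handling error=true cases).
So P(lab handling error | positive screen, poppy-seed meal) = 0.153476/0.636868 ≈ 0.2410.

Pr[lab handling error | positive screen, poppy-seed meal] ≈ 0.2410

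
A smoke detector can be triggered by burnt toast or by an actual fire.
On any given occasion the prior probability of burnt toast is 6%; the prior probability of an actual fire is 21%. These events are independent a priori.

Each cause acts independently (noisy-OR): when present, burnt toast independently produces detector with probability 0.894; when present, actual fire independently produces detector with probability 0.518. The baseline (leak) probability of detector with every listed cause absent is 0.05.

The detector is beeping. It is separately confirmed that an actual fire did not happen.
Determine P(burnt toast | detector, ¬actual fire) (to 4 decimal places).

Under noisy-OR, P(detector | causes) = 1 − (1−0.05)·∏(1−qᵢ) over the active causes.
Numerator (weight on configurations with burnt toast): 0.8993·0.06 = 0.053958
Normalizer over all consistent configurations: 0.05·0.94 + 0.8993·0.06 = 0.100958
Posterior = 0.053958 / 0.100958 ≈ 0.5345

P(burnt toast | detector, ¬actual fire) ≈ 0.5345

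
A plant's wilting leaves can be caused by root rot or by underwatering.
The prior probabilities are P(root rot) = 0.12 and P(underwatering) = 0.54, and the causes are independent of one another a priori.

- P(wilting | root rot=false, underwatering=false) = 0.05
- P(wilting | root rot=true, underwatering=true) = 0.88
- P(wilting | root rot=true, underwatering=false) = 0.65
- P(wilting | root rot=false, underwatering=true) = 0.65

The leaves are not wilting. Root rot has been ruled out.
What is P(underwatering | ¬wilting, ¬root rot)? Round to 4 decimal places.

P(underwatering | ¬wilting, ¬root rot) ≈ 0.3019

P(¬wilting | ¬root rot) = 0.95*0.46 + 0.35*0.54 = 0.437000 + 0.189000 = 0.626000
The underwatering-present share is 0.35*0.54 = 0.189000.
So P(underwatering | ¬wilting, ¬root rot) = 0.189000/0.626000 ≈ 0.3019.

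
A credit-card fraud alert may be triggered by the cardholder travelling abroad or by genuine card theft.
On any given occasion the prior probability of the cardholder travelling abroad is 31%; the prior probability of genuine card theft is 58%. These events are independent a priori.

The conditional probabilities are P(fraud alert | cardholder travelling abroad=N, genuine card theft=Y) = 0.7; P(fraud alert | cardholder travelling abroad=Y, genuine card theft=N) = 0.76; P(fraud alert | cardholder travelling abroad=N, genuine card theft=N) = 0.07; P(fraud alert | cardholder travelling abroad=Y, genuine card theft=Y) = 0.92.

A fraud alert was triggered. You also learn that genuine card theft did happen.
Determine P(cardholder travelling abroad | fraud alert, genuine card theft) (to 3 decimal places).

For the numerator, keep only cardholder travelling abroad=true terms: 0.92*0.31 = 0.285200
The normalizing constant is 0.7*0.69 + 0.92*0.31 = 0.768200
P(cardholder travelling abroad | fraud alert, genuine card theft) = 0.285200/0.768200 ≈ 0.371

P(cardholder travelling abroad | fraud alert, genuine card theft) ≈ 0.371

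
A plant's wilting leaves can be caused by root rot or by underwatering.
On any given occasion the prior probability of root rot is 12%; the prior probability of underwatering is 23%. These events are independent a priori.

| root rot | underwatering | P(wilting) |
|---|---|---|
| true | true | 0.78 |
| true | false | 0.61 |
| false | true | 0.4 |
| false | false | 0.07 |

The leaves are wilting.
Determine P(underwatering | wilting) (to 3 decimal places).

P(underwatering | wilting) ≈ 0.497

For the numerator, keep only underwatering=true terms: 0.080960 + 0.021528 = 0.102488
Denominator P(wilting): 0.07×0.88×0.77 + 0.4×0.88×0.23 + 0.61×0.12×0.77 + 0.78×0.12×0.23 = 0.206284
P(underwatering | wilting) = 0.102488/0.206284 ≈ 0.497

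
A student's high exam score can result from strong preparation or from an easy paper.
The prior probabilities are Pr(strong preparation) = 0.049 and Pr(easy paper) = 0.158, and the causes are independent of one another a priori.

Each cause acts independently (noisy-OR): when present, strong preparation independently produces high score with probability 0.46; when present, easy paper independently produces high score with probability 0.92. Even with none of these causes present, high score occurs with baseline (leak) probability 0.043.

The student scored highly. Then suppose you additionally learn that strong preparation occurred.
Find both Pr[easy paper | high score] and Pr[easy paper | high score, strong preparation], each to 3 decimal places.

Pr[easy paper | high score] ≈ 0.729; Pr[easy paper | high score, strong preparation] ≈ 0.271

Under noisy-OR, P(high score | causes) = 1 − (1−0.043)·∏(1−qᵢ) over the active causes.
By total probability over the 4 (strong preparation, easy paper) configurations:
  P(high score) = 0.043·0.951·0.842 + 0.92344·0.951·0.158 + 0.48322·0.049·0.842 + 0.958658·0.049·0.158
        = 0.034432 + 0.138754 + 0.019937 + 0.007422 = 0.200545
Keeping only the easy paper-present terms gives 0.146176, so
  P(easy paper | high score) = 0.146176 / 0.200545 ≈ 0.729

With the extra evidence:
Enumerate both values of easy paper and weight by the priors:
  P(high score | strong preparation) = 0.48322×0.842 + 0.958658×0.158
        = 0.406871 + 0.151468 = 0.558339
Configurations with easy paper contribute 0.151468, so
  P(easy paper | high score, strong preparation) = 0.151468 / 0.558339 ≈ 0.271
— strong preparation explains away the evidence for easy paper.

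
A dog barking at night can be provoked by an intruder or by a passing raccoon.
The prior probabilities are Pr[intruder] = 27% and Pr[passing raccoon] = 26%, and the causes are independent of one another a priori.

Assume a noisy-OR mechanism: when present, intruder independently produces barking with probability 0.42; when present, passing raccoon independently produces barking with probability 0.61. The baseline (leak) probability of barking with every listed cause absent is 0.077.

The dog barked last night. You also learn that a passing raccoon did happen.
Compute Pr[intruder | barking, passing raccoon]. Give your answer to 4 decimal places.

Under noisy-OR, P(barking | causes) = 1 − (1−0.077)·∏(1−qᵢ) over the active causes.
Sum P(barking|·) weighted by the priors over both values of intruder:
  P(barking | passing raccoon) = 0.64003*0.73 + 0.791217*0.27
        = 0.467222 + 0.213629 = 0.680851
Configurations with intruder contribute 0.213629, so
  P(intruder | barking, passing raccoon) = 0.213629 / 0.680851 ≈ 0.3138

Pr[intruder | barking, passing raccoon] ≈ 0.3138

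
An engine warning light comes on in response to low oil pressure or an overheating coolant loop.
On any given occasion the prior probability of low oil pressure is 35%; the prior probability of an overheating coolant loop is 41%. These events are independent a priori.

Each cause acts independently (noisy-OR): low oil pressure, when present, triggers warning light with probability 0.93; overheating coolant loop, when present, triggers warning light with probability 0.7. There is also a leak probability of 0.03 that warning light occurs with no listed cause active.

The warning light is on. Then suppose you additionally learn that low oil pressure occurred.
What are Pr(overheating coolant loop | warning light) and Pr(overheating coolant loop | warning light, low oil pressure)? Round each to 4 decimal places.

Pr(overheating coolant loop | warning light) ≈ 0.6177; Pr(overheating coolant loop | warning light, low oil pressure) ≈ 0.4221

Under noisy-OR, P(warning light | causes) = 1 − (1−0.03)·∏(1−qᵢ) over the active causes.
For the numerator, keep only overheating coolant loop=true terms: 0.188948 + 0.140577 = 0.329525
Normalizer over all consistent configurations: 0.03*0.65*0.59 + 0.709*0.65*0.41 + 0.9321*0.35*0.59 + 0.97963*0.35*0.41 = 0.533509
Posterior = 0.329525 / 0.533509 ≈ 0.6177

With the extra evidence:
Weight on overheating coolant loop=true, given the evidence: 0.97963·0.41 = 0.401648
The normalizing constant is 0.9321·0.59 + 0.97963·0.41 = 0.951587
Posterior = 0.401648 / 0.951587 ≈ 0.4221
Conditioning on low oil pressure lowers the posterior on overheating coolant loop: the classic explaining-away effect in a common-effect structure.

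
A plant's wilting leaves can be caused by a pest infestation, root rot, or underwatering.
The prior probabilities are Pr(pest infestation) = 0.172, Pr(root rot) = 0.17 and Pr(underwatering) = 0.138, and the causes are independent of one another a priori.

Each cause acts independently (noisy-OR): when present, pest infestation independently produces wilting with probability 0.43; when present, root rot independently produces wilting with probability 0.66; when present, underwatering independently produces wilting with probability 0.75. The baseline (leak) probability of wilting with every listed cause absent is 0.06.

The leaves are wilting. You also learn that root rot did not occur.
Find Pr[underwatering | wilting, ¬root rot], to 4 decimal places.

Under noisy-OR, P(wilting | causes) = 1 − (1−0.06)·∏(1−qᵢ) over the active causes.
Numerator (weight on configurations with underwatering): 0.087412 + 0.020557 = 0.107969
Denominator P(wilting | ¬root rot): 0.06×0.828×0.862 + 0.765×0.828×0.138 + 0.4642×0.172×0.862 + 0.86605×0.172×0.138 = 0.219617
P(underwatering | wilting, ¬root rot) = 0.107969/0.219617 ≈ 0.4916

Pr[underwatering | wilting, ¬root rot] ≈ 0.4916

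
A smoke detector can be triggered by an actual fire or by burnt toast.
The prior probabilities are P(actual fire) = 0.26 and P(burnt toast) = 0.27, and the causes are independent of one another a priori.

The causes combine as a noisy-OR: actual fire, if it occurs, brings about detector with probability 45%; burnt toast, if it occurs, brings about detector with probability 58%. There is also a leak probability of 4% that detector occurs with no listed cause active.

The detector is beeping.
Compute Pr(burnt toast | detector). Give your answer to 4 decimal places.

Pr(burnt toast | detector) ≈ 0.6099

Under noisy-OR, P(detector | causes) = 1 − (1−0.04)·∏(1−qᵢ) over the active causes.
P(detector) = 0.04·0.74·0.73 + 0.5968·0.74·0.27 + 0.472·0.26·0.73 + 0.77824·0.26·0.27 = 0.021608 + 0.119241 + 0.089586 + 0.054632 = 0.285067
The burnt toast-present share is 0.119241 + 0.054632 = 0.173873.
So P(burnt toast | detector) = 0.173873/0.285067 ≈ 0.6099.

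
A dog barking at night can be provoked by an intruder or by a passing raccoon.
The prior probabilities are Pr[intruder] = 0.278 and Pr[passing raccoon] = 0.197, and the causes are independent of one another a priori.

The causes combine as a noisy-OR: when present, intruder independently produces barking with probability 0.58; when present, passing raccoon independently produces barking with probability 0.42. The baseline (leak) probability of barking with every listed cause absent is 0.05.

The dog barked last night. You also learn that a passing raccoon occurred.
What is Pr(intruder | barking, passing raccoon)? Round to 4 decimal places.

Pr(intruder | barking, passing raccoon) ≈ 0.3973

Under noisy-OR, P(barking | causes) = 1 − (1−0.05)·∏(1−qᵢ) over the active causes.
Sum P(barking|·) weighted by the priors over both values of intruder:
  P(barking | passing raccoon) = 0.449·0.722 + 0.76858·0.278
        = 0.324178 + 0.213665 = 0.537843
Keeping only the intruder-present terms gives 0.213665, so
  P(intruder | barking, passing raccoon) = 0.213665 / 0.537843 ≈ 0.3973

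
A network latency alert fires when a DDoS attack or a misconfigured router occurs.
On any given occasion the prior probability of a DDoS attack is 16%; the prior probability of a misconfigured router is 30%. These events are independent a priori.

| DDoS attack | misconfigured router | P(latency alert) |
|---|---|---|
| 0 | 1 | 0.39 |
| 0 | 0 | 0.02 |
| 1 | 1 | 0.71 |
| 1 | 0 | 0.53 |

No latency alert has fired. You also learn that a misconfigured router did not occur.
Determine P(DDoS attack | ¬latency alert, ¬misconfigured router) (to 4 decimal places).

P(DDoS attack | ¬latency alert, ¬misconfigured router) ≈ 0.0837

P(¬latency alert | ¬misconfigured router) = 0.98*0.84 + 0.47*0.16 = 0.823200 + 0.075200 = 0.898400
Of this, 0.075200 comes from 0.47*0.16 (the DDoS attack=true cases).
P(DDoS attack | ¬latency alert, ¬misconfigured router) = 0.075200 / 0.898400 ≈ 0.0837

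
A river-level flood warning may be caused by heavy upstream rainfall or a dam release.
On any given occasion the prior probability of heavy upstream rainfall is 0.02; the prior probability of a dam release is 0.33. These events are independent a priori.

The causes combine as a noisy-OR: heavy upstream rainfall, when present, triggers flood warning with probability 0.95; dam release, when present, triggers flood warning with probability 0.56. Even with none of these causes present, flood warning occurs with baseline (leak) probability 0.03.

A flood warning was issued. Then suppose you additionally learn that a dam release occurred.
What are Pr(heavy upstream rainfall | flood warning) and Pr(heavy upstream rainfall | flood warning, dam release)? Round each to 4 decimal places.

Pr(heavy upstream rainfall | flood warning) ≈ 0.0856; Pr(heavy upstream rainfall | flood warning, dam release) ≈ 0.0337

Under noisy-OR, P(flood warning | causes) = 1 − (1−0.03)·∏(1−qᵢ) over the active causes.
Weight on heavy upstream rainfall=true, given the evidence: 0.012750 + 0.006459 = 0.019209
Denominator P(flood warning): 0.03*0.98*0.67 + 0.5732*0.98*0.33 + 0.9515*0.02*0.67 + 0.97866*0.02*0.33 = 0.224280
P(heavy upstream rainfall | flood warning) = 0.019209/0.224280 ≈ 0.0856

Now condition on the additional information:
Numerator (weight on configurations with heavy upstream rainfall): 0.97866*0.02 = 0.019573
Normalizer over all consistent configurations: 0.5732*0.98 + 0.97866*0.02 = 0.581309
P(heavy upstream rainfall | flood warning, dam release) = 0.019573/0.581309 ≈ 0.0337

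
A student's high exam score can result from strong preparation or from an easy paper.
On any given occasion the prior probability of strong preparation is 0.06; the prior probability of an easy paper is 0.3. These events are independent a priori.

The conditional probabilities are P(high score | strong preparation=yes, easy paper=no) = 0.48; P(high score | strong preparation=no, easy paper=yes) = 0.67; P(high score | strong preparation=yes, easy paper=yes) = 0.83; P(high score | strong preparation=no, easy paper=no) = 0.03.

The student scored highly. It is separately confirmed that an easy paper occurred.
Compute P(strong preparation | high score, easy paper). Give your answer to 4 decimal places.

P(strong preparation | high score, easy paper) ≈ 0.0733

P(high score | easy paper) = 0.67×0.94 + 0.83×0.06 = 0.629800 + 0.049800 = 0.679600
Restricting to configurations with strong preparation present: 0.83×0.06 = 0.049800.
Hence the posterior is 0.049800/0.679600 ≈ 0.0733.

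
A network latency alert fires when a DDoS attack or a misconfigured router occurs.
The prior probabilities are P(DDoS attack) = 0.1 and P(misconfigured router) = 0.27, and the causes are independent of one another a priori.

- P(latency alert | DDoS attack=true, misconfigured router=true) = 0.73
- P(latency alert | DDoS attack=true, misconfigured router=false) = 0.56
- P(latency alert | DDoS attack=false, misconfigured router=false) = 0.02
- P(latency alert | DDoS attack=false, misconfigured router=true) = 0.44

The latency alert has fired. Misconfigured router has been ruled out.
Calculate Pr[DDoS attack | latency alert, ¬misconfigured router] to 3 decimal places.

Weight on DDoS attack=true, given the evidence: 0.56*0.1 = 0.056000
Denominator P(latency alert | ¬misconfigured router): 0.02*0.9 + 0.56*0.1 = 0.074000
Posterior = 0.056000 / 0.074000 ≈ 0.757

Pr[DDoS attack | latency alert, ¬misconfigured router] ≈ 0.757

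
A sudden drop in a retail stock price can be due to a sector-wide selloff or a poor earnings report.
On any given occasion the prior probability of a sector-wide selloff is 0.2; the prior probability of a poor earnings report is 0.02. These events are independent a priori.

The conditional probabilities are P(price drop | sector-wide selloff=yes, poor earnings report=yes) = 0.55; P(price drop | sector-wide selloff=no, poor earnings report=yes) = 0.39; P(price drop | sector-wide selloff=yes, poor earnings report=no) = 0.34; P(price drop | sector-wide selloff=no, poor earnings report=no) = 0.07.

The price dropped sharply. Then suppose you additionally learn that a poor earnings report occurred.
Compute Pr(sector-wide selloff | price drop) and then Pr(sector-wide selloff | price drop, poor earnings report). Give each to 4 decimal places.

Pr(sector-wide selloff | price drop) ≈ 0.5297; Pr(sector-wide selloff | price drop, poor earnings report) ≈ 0.2607

P(price drop) = 0.07*0.8*0.98 + 0.39*0.8*0.02 + 0.34*0.2*0.98 + 0.55*0.2*0.02 = 0.054880 + 0.006240 + 0.066640 + 0.002200 = 0.129960
The sector-wide selloff-present share is 0.066640 + 0.002200 = 0.068840.
So P(sector-wide selloff | price drop) = 0.068840/0.129960 ≈ 0.5297.

Now also conditioning on poor earnings report=true:
P(price drop | poor earnings report) = 0.39*0.8 + 0.55*0.2 = 0.312000 + 0.110000 = 0.422000
Restricting to configurations with sector-wide selloff present: 0.55*0.2 = 0.110000.
P(sector-wide selloff | price drop, poor earnings report) = 0.110000 / 0.422000 ≈ 0.2607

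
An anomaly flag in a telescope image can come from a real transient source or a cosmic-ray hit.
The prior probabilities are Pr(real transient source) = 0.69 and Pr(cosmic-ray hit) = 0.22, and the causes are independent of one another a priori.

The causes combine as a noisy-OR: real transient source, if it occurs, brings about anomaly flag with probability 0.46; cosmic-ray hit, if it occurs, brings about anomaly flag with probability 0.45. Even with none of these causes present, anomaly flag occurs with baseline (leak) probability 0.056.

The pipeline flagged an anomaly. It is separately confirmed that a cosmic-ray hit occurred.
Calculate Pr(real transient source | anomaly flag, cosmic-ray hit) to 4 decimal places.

Pr(real transient source | anomaly flag, cosmic-ray hit) ≈ 0.7691

Under noisy-OR, P(anomaly flag | causes) = 1 − (1−0.056)·∏(1−qᵢ) over the active causes.
By total probability over both values of real transient source:
  P(anomaly flag | cosmic-ray hit) = 0.4808*0.31 + 0.719632*0.69
        = 0.149048 + 0.496546 = 0.645594
Configurations with real transient source contribute 0.496546, so
  P(real transient source | anomaly flag, cosmic-ray hit) = 0.496546 / 0.645594 ≈ 0.7691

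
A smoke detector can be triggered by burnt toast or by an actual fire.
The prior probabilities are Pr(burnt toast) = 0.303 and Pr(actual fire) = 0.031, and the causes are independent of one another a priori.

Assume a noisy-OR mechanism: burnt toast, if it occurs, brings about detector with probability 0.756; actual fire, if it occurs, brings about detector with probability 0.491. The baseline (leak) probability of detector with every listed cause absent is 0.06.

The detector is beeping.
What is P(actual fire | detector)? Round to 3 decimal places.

P(actual fire | detector) ≈ 0.068

Under noisy-OR, P(detector | causes) = 1 − (1−0.06)·∏(1−qᵢ) over the active causes.
For the numerator, keep only actual fire=true terms: 0.011269 + 0.008296 = 0.019565
Denominator P(detector): 0.06×0.697×0.969 + 0.52154×0.697×0.031 + 0.77064×0.303×0.969 + 0.883256×0.303×0.031 = 0.286354
P(actual fire | detector) = 0.019565/0.286354 ≈ 0.068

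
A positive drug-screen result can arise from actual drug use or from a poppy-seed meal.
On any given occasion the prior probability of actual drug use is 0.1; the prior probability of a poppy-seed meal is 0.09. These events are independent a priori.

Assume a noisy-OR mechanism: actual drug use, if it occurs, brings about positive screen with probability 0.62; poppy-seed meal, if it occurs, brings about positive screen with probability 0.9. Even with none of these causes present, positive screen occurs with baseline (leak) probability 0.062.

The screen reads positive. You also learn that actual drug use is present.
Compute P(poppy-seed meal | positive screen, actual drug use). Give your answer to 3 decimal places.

Under noisy-OR, P(positive screen | causes) = 1 − (1−0.062)·∏(1−qᵢ) over the active causes.
P(positive screen | actual drug use) = 0.64356×0.91 + 0.964356×0.09 = 0.585640 + 0.086792 = 0.672432
Of this, 0.086792 comes from 0.964356×0.09 (the poppy-seed meal=true cases).
Hence the posterior is 0.086792/0.672432 ≈ 0.129.

P(poppy-seed meal | positive screen, actual drug use) ≈ 0.129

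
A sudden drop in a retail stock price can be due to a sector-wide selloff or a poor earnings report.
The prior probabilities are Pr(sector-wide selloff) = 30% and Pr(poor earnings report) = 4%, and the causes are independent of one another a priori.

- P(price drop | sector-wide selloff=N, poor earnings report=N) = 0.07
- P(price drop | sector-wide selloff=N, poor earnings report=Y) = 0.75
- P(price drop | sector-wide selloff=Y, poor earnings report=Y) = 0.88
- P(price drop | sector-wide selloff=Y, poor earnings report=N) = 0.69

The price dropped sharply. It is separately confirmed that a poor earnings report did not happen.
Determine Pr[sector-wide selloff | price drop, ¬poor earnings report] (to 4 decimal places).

By total probability over both values of sector-wide selloff:
  P(price drop | ¬poor earnings report) = 0.07·0.7 + 0.69·0.3
        = 0.049000 + 0.207000 = 0.256000
Keeping only the sector-wide selloff-present terms gives 0.207000, so
  P(sector-wide selloff | price drop, ¬poor earnings report) = 0.207000 / 0.256000 ≈ 0.8086

Pr[sector-wide selloff | price drop, ¬poor earnings report] ≈ 0.8086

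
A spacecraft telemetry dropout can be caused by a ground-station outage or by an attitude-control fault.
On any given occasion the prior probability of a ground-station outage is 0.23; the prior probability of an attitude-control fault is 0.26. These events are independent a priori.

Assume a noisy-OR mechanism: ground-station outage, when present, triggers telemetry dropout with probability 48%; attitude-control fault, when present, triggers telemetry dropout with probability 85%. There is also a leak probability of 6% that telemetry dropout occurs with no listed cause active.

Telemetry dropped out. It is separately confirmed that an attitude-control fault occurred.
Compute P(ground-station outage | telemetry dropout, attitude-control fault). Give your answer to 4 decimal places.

Under noisy-OR, P(telemetry dropout | causes) = 1 − (1−0.06)·∏(1−qᵢ) over the active causes.
Enumerate both values of ground-station outage and weight by the priors:
  P(telemetry dropout | attitude-control fault) = 0.859×0.77 + 0.92668×0.23
        = 0.661430 + 0.213136 = 0.874566
The terms with ground-station outage present sum to 0.213136, so
  P(ground-station outage | telemetry dropout, attitude-control fault) = 0.213136 / 0.874566 ≈ 0.2437

P(ground-station outage | telemetry dropout, attitude-control fault) ≈ 0.2437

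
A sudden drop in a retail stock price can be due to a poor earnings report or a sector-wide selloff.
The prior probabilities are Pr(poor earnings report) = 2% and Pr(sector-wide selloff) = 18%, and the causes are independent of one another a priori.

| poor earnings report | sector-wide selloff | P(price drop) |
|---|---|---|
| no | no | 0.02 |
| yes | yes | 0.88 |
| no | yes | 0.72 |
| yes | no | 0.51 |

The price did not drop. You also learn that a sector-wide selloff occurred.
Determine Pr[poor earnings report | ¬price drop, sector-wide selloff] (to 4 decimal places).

Weight on poor earnings report=true, given the evidence: 0.12×0.02 = 0.002400
The normalizing constant is 0.28×0.98 + 0.12×0.02 = 0.276800
P(poor earnings report | ¬price drop, sector-wide selloff) = 0.002400/0.276800 ≈ 0.0087

Pr[poor earnings report | ¬price drop, sector-wide selloff] ≈ 0.0087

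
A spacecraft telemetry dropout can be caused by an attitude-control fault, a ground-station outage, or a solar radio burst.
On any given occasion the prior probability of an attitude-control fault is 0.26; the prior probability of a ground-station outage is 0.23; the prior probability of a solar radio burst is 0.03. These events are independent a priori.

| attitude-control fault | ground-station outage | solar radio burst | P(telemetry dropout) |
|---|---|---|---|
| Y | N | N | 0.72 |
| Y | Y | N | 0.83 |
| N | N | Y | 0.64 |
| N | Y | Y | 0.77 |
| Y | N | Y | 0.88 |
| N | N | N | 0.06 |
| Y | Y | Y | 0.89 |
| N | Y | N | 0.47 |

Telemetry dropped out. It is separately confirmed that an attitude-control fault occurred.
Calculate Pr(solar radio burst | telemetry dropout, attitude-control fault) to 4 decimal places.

Numerator (weight on configurations with solar radio burst): 0.020328 + 0.006141 = 0.026469
The normalizing constant is 0.72×0.77×0.97 + 0.88×0.77×0.03 + 0.83×0.23×0.97 + 0.89×0.23×0.03 = 0.749410
P(solar radio burst | telemetry dropout, attitude-control fault) = 0.026469/0.749410 ≈ 0.0353

Pr(solar radio burst | telemetry dropout, attitude-control fault) ≈ 0.0353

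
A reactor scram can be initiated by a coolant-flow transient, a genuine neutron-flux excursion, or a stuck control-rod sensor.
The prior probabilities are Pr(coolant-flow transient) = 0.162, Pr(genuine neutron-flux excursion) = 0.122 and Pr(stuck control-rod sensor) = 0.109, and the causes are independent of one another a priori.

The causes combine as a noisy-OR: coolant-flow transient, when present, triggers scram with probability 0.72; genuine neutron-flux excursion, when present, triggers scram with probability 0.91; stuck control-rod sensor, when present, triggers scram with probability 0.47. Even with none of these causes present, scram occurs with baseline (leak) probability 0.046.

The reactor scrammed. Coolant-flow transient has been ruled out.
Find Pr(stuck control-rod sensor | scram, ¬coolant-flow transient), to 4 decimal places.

Pr(stuck control-rod sensor | scram, ¬coolant-flow transient) ≈ 0.3072

Under noisy-OR, P(scram | causes) = 1 − (1−0.046)·∏(1−qᵢ) over the active causes.
Sum P(scram|·) weighted by the priors over the 4 (genuine neutron-flux excursion, stuck control-rod sensor) configurations:
  P(scram | ¬coolant-flow transient) = 0.046*0.878*0.891 + 0.49438*0.878*0.109 + 0.91414*0.122*0.891 + 0.954494*0.122*0.109
        = 0.035986 + 0.047313 + 0.099369 + 0.012693 = 0.195361
Keeping only the stuck control-rod sensor-present terms gives 0.060006, so
  P(stuck control-rod sensor | scram, ¬coolant-flow transient) = 0.060006 / 0.195361 ≈ 0.3072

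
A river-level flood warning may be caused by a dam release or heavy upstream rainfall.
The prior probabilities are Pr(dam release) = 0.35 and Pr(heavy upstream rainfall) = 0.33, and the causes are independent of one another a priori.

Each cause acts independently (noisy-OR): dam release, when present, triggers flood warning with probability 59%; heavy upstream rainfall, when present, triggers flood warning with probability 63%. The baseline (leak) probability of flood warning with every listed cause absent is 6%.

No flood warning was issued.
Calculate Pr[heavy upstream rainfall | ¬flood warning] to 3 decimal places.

Under noisy-OR, P(flood warning | causes) = 1 − (1−0.06)·∏(1−qᵢ) over the active causes.
For the numerator, keep only heavy upstream rainfall=true terms: 0.074603 + 0.016470 = 0.091073
The normalizing constant is 0.94·0.65·0.67 + 0.3478·0.65·0.33 + 0.3854·0.35·0.67 + 0.142598·0.35·0.33 = 0.590819
P(heavy upstream rainfall | ¬flood warning) = 0.091073/0.590819 ≈ 0.154

Pr[heavy upstream rainfall | ¬flood warning] ≈ 0.154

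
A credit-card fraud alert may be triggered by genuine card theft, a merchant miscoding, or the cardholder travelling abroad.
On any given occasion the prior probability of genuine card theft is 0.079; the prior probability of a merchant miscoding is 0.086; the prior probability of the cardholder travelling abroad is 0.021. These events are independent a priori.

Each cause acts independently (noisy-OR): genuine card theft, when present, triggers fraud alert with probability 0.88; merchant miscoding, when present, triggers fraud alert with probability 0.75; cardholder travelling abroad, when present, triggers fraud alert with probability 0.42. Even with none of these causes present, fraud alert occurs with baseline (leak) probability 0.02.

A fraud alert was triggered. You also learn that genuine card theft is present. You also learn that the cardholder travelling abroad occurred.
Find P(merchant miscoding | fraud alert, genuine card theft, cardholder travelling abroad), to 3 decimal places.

Under noisy-OR, P(fraud alert | causes) = 1 − (1−0.02)·∏(1−qᵢ) over the active causes.
P(fraud alert | genuine card theft, cardholder travelling abroad) = 0.931792·0.914 + 0.982948·0.086 = 0.851658 + 0.084534 = 0.936192
Of this, 0.084534 comes from 0.982948·0.086 (the merchant miscoding=true cases).
Hence the posterior is 0.084534/0.936192 ≈ 0.090.

P(merchant miscoding | fraud alert, genuine card theft, cardholder travelling abroad) ≈ 0.090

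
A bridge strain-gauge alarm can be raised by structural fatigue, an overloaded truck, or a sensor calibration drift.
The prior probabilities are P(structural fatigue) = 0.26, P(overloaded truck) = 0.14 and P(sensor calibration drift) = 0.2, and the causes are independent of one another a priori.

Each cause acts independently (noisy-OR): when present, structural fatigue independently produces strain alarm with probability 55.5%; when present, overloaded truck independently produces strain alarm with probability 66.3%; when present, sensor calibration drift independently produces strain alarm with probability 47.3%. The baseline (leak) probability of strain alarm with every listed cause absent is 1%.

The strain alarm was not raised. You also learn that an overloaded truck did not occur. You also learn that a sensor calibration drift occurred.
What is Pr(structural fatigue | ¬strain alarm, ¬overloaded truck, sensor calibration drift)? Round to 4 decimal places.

Pr(structural fatigue | ¬strain alarm, ¬overloaded truck, sensor calibration drift) ≈ 0.1352

Under noisy-OR, P(strain alarm | causes) = 1 − (1−0.01)·∏(1−qᵢ) over the active causes.
P(¬strain alarm | ¬overloaded truck, sensor calibration drift) = 0.52173*0.74 + 0.23217*0.26 = 0.386080 + 0.060364 = 0.446444
Of this, 0.060364 comes from 0.23217*0.26 (the structural fatigue=true cases).
P(structural fatigue | ¬strain alarm, ¬overloaded truck, sensor calibration drift) = 0.060364 / 0.446444 ≈ 0.1352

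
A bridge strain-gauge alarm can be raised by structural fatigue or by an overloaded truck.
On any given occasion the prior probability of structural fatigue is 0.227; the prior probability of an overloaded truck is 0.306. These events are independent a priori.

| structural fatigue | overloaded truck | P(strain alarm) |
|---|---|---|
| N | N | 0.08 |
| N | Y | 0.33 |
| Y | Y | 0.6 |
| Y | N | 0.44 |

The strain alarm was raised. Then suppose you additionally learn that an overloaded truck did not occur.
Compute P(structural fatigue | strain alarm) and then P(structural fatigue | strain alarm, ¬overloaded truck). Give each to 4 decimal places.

P(strain alarm) = 0.08*0.773*0.694 + 0.33*0.773*0.306 + 0.44*0.227*0.694 + 0.6*0.227*0.306 = 0.042917 + 0.078058 + 0.069317 + 0.041677 = 0.231969
The structural fatigue-present share is 0.069317 + 0.041677 = 0.110994.
Hence the posterior is 0.110994/0.231969 ≈ 0.4785.

Now condition on the additional information:
Weight on structural fatigue=true, given the evidence: 0.44×0.227 = 0.099880
Normalizer over all consistent configurations: 0.08×0.773 + 0.44×0.227 = 0.161720
Posterior = 0.099880 / 0.161720 ≈ 0.6176
Ruling out overloaded truck raises the posterior on structural fatigue — the flip side of explaining away.

P(structural fatigue | strain alarm) ≈ 0.4785; P(structural fatigue | strain alarm, ¬overloaded truck) ≈ 0.6176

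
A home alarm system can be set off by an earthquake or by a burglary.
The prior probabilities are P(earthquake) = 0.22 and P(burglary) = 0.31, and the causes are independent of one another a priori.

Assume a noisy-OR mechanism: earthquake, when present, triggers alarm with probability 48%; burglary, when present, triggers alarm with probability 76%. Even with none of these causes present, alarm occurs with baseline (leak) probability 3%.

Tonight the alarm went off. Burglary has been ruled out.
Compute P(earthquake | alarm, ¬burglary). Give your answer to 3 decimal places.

Under noisy-OR, P(alarm | causes) = 1 − (1−0.03)·∏(1−qᵢ) over the active causes.
Sum P(alarm|·) weighted by the priors over both values of earthquake:
  P(alarm | ¬burglary) = 0.03·0.78 + 0.4956·0.22
        = 0.023400 + 0.109032 = 0.132432
The terms with earthquake present sum to 0.109032, so
  P(earthquake | alarm, ¬burglary) = 0.109032 / 0.132432 ≈ 0.823

P(earthquake | alarm, ¬burglary) ≈ 0.823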